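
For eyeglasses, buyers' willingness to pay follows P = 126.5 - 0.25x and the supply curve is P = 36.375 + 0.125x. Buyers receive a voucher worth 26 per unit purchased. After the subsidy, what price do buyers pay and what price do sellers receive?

Pre-subsidy: 126.5 - 0.25x = 36.375 + 0.125x gives x* = 721/3 and P* = 797/12.
With the rebate, buyers effectively pay Pb = Ps − 26, where Ps is the price sellers receive.
On the curves, Pb = 126.5 - 0.25x and Ps = 36.375 + 0.125x; the wedge Ps − Pb = 26 gives 36.375 + 0.125x − (126.5 - 0.25x) = 26, so x' = 929/3.
Then Pb = 126.5 − 0.25·(929/3) = 589/12 and Ps = 36.375 + 0.125·(929/3) = 901/12.

Buyers pay 589/12; sellers receive 901/12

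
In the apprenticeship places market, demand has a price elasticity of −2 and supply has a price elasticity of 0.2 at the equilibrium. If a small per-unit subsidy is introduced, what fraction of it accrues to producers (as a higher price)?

Producer share = 10/11

For a small subsidy around the equilibrium, the benefit split depends on the relative slopes, which at a point are proportional to the elasticities.
Buyer share = εs/(εs + |εd|) = 0.2/(0.2 + 2) = 1/11; seller share = |εd|/(εs + |εd|) = 10/11.
So producers capture 10/11 of the subsidy.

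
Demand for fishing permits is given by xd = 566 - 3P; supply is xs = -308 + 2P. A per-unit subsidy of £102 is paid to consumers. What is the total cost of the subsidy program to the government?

Pre-subsidy: 566 - 3P = -308 + 2P gives P* = 174.8, x* = 41.6.
With the rebate, buyers effectively pay Pb = Ps − 102, where Ps is the price sellers receive.
Demand in terms of Ps becomes xd = 566 − 3(Ps − 102) = 872 - 3Ps. Setting this equal to supply: 872 - 3Ps = -308 + 2Ps, so Ps = 236.
Buyers pay Pb = 236 − 102 = 134; x' = -308 + 2·236 = 164.
Government outlay = subsidy × quantity = 102 × 164 = 16728.

Government cost = £16728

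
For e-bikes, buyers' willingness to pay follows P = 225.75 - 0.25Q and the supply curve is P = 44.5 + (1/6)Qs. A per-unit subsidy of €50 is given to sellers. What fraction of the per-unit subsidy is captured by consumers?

Pre-subsidy: 225.75 - 0.25Q = 44.5 + (1/6)Q gives Q* = 435 and P* = 117.
With the subsidy, sellers receive Ps = Pb + 50 for each unit, where Pb is the price buyers pay.
On the curves, Pb = 225.75 - 0.25Q and Ps = 44.5 + (1/6)Q; the wedge Ps − Pb = 50 gives 44.5 + (1/6)Q − (225.75 - 0.25Q) = 50, so Q' = 555.
Then Pb = 225.75 − 0.25·555 = 87 and Ps = 44.5 + (1/6)·555 = 137.
Buyers' price falls by P* − Pb = 117 − 87 = 30; sellers' price rises by Ps − P* = 137 − 117 = 20.
So consumers capture 30/50 = 0.6 of each unit of subsidy.

Consumer share = 0.6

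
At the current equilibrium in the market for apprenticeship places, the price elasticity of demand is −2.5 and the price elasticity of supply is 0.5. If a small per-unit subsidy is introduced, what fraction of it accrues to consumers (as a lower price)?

For a small subsidy around the equilibrium, the benefit split depends on the relative slopes, which at a point are proportional to the elasticities.
Buyer share = εs/(εs + |εd|) = 0.5/(0.5 + 2.5) = 1/6; seller share = |εd|/(εs + |εd|) = 5/6.

Consumer share = 1/6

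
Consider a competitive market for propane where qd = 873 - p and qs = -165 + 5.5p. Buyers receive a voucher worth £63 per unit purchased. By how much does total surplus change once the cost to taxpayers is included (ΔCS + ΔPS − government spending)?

Pre-subsidy: 873 - p = -165 + 5.5p gives p* = 2076/13, q* = 9273/13.
With the rebate, buyers effectively pay pb = ps − 63, where ps is the price sellers receive.
Demand in terms of ps becomes qd = 873 − 1(ps − 63) = 936 - ps. Setting this equal to supply: 936 - ps = -165 + 5.5ps, so ps = 2202/13.
Buyers pay pb = 2202/13 − 63 = 1383/13; q' = -165 + 5.5·(2202/13) = 9966/13.
ΔCS = ½(9273/13 + 9966/13)(2076/13 − 1383/13) = 13332627/338; ΔPS = ½(9273/13 + 9966/13)(2202/13 − 2076/13) = 1212057/169.
Government spending = 63 × 9966/13 = 627858/13.
Net change = 13332627/338 + 1212057/169 − 627858/13 = -43659/26. The loss equals the DWL triangle ½·63·693/13.

Net change in total surplus = -43659/26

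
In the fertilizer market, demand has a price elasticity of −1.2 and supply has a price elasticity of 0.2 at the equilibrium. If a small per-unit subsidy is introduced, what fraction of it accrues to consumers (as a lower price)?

For a small subsidy around the equilibrium, the benefit split depends on the relative slopes, which at a point are proportional to the elasticities.
Buyer share = εs/(εs + |εd|) = 0.2/(0.2 + 1.2) = 1/7; seller share = |εd|/(εs + |εd|) = 6/7.

Consumer share = 1/7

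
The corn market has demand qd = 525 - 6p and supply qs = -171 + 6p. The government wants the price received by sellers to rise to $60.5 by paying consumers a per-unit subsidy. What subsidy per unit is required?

At a seller price of 60.5, quantity supplied is -171 + 6·60.5 = 192.
Buyers absorb 192 only when they pay pb with 525 − 6·pb = 192, i.e. pb = 55.5.
s = ps − pb = 60.5 − 55.5 = 5.

Required subsidy s = $5 per unit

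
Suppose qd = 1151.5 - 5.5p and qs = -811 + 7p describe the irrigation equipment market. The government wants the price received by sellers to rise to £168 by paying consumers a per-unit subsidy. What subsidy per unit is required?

At a seller price of 168, quantity supplied is -811 + 7·168 = 365.
Buyers absorb 365 only when they pay pb with 1151.5 − 5.5·pb = 365, i.e. pb = 143.
s = ps − pb = 168 − 143 = 25.

Required subsidy s = £25 per unit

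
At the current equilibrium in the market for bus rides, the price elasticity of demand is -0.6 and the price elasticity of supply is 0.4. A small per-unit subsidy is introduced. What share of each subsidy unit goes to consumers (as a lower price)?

Consumer share = 0.4

For a small subsidy around the equilibrium, the benefit split depends on the relative slopes, which at a point are proportional to the elasticities.
Buyer share = εs/(εs + |εd|) = 0.4/(0.4 + 0.6) = 0.4; seller share = |εd|/(εs + |εd|) = 0.6.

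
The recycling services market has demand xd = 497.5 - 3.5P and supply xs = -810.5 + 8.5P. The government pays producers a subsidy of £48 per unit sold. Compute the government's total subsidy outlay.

Pre-subsidy: 497.5 - 3.5P = -810.5 + 8.5P gives P* = 109, x* = 116.
With the subsidy, sellers receive Ps = Pb + 48 for each unit, where Pb is the price buyers pay.
Supply in terms of Pb becomes xs = -810.5 + 8.5(Pb + 48) = -402.5 + 8.5Pb. Setting this equal to demand: 497.5 - 3.5Pb = -402.5 + 8.5Pb, so Pb = 75.
Sellers receive Ps = 75 + 48 = 123; x' = 497.5 − 3.5·75 = 235.
Government outlay = subsidy × quantity = 48 × 235 = 11280.

Government cost = £11280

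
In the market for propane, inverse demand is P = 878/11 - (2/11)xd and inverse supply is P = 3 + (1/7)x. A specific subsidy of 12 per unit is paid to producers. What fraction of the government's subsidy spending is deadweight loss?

Pre-subsidy: 878/11 - (2/11)x = 3 + (1/7)x gives x* = 236.6 and P* = 36.8.
With the subsidy, sellers receive Ps = Pb + 12 for each unit, where Pb is the price buyers pay.
On the curves, Pb = 878/11 - (2/11)x and Ps = 3 + (1/7)x; the wedge Ps − Pb = 12 gives 3 + (1/7)x − (878/11 - (2/11)x) = 12, so x' = 273.56.
Then Pb = 878/11 − (2/11)·273.56 = 30.08 and Ps = 3 + (1/7)·273.56 = 42.08.
ΔCS = ½(236.6 + 273.56)(36.8 − 30.08) = 1714.1376; ΔPS = ½(236.6 + 273.56)(42.08 − 36.8) = 1346.8224.
Government spending = 12 × 273.56 = 3282.72.
DWL = ½ × 12 × (273.56 − 236.6) = 221.76; fraction = 221.76 / 3282.72 = 66/977.

DWL / government spending = 66/977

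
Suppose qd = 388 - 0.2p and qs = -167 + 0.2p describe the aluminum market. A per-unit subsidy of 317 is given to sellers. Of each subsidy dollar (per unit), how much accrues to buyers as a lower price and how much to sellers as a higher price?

Pre-subsidy: 388 - 0.2p = -167 + 0.2p gives p* = 1387.5, q* = 110.5.
With the subsidy, sellers receive ps = pb + 317 for each unit, where pb is the price buyers pay.
Supply in terms of pb becomes qs = -167 + 0.2(pb + 317) = -103.6 + 0.2pb. Setting this equal to demand: 388 - 0.2pb = -103.6 + 0.2pb, so pb = 1229.
Sellers receive ps = 1229 + 317 = 1546; q' = 388 − 0.2·1229 = 142.2.
Buyers' price falls by p* − pb = 1387.5 − 1229 = 158.5; sellers' price rises by ps − p* = 1546 − 1387.5 = 158.5.

Buyers gain 158.5 per unit; sellers gain 158.5 per unit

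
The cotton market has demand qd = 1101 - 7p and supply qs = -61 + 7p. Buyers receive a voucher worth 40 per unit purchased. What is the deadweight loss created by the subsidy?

Deadweight loss = 2800

Pre-subsidy: 1101 - 7p = -61 + 7p gives p* = 83, q* = 520.
With the rebate, buyers effectively pay pb = ps − 40, where ps is the price sellers receive.
Demand in terms of ps becomes qd = 1101 − 7(ps − 40) = 1381 - 7ps. Setting this equal to supply: 1381 - 7ps = -61 + 7ps, so ps = 103.
Buyers pay pb = 103 − 40 = 63; q' = -61 + 7·103 = 660.
The subsidy expands output by 660 − 520 = 140 past the efficient level; on those units the gap between marginal cost and willingness to pay runs from 0 up to 40.
DWL = ½ × 40 × 140 = 2800.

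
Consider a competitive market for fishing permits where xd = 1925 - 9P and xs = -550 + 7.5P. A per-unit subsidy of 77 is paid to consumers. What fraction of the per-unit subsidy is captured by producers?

Producer share = 6/11

Pre-subsidy: 1925 - 9P = -550 + 7.5P gives P* = 150, x* = 575.
With the rebate, buyers effectively pay Pb = Ps − 77, where Ps is the price sellers receive.
Demand in terms of Ps becomes xd = 1925 − 9(Ps − 77) = 2618 - 9Ps. Setting this equal to supply: 2618 - 9Ps = -550 + 7.5Ps, so Ps = 192.
Buyers pay Pb = 192 − 77 = 115; x' = -550 + 7.5·192 = 890.
Buyers' price falls by P* − Pb = 150 − 115 = 35; sellers' price rises by Ps − P* = 192 − 150 = 42.
So producers capture 42/77 = 6/11 of each unit of subsidy.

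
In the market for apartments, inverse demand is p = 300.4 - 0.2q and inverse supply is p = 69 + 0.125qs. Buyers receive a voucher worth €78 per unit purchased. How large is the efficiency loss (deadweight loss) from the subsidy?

Pre-subsidy: 300.4 - 0.2q = 69 + 0.125q gives q* = 712 and p* = 158.
With the rebate, buyers effectively pay pb = ps − 78, where ps is the price sellers receive.
On the curves, pb = 300.4 - 0.2q and ps = 69 + 0.125q; the wedge ps − pb = 78 gives 69 + 0.125q − (300.4 - 0.2q) = 78, so q' = 952.
Then pb = 300.4 − 0.2·952 = 110 and ps = 69 + 0.125·952 = 188.
The subsidy expands output by 952 − 712 = 240 past the efficient level; on those units the gap between marginal cost and willingness to pay runs from 0 up to 78.
DWL = ½ × 78 × 240 = 9360.

Deadweight loss = €9360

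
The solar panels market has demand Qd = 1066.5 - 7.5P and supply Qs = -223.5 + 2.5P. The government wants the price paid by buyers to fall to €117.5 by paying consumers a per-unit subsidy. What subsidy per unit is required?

At a buyer price of 117.5, quantity demanded is 1066.5 − 7.5·117.5 = 185.25.
Sellers supply 185.25 only when they receive Ps with -223.5 + 2.5·Ps = 185.25, i.e. Ps = 163.5.
s = Ps − Pb = 163.5 − 117.5 = 46.

Required subsidy s = €46 per unit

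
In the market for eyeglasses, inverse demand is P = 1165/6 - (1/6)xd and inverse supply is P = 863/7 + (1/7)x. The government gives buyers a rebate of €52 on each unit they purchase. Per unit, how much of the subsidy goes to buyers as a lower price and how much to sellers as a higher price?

Buyers gain €28 per unit; sellers gain €24 per unit

Pre-subsidy: 1165/6 - (1/6)x = 863/7 + (1/7)x gives x* = 229 and P* = 156.
With the rebate, buyers effectively pay Pb = Ps − 52, where Ps is the price sellers receive.
On the curves, Pb = 1165/6 - (1/6)x and Ps = 863/7 + (1/7)x; the wedge Ps − Pb = 52 gives 863/7 + (1/7)x − (1165/6 - (1/6)x) = 52, so x' = 397.
Then Pb = 1165/6 − (1/6)·397 = 128 and Ps = 863/7 + (1/7)·397 = 180.
Buyers' price falls by P* − Pb = 156 − 128 = 28; sellers' price rises by Ps − P* = 180 − 156 = 24.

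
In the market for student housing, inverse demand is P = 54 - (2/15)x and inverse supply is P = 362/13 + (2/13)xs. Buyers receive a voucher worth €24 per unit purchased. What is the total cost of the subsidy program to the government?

Pre-subsidy: 54 - (2/15)x = 362/13 + (2/13)x gives x* = 1275/14 and P* = 293/7.
With the rebate, buyers effectively pay Pb = Ps − 24, where Ps is the price sellers receive.
On the curves, Pb = 54 - (2/15)x and Ps = 362/13 + (2/13)x; the wedge Ps − Pb = 24 gives 362/13 + (2/13)x − (54 - (2/15)x) = 24, so x' = 2445/14.
Then Pb = 54 − (2/15)·(2445/14) = 215/7 and Ps = 362/13 + (2/13)·(2445/14) = 383/7.
Government outlay = subsidy × quantity = 24 × 2445/14 = 29340/7.

Government cost = 29340/7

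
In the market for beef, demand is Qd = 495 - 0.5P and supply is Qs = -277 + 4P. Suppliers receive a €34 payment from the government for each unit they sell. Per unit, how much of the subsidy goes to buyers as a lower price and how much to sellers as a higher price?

Buyers gain 272/9 per unit; sellers gain 34/9 per unit

Pre-subsidy: 495 - 0.5P = -277 + 4P gives P* = 1544/9, Q* = 3683/9.
With the subsidy, sellers receive Ps = Pb + 34 for each unit, where Pb is the price buyers pay.
Supply in terms of Pb becomes Qs = -277 + 4(Pb + 34) = -141 + 4Pb. Setting this equal to demand: 495 - 0.5Pb = -141 + 4Pb, so Pb = 424/3.
Sellers receive Ps = 424/3 + 34 = 526/3; Q' = 495 − 0.5·(424/3) = 1273/3.
Buyers' price falls by P* − Pb = 1544/9 − 424/3 = 272/9; sellers' price rises by Ps − P* = 526/3 − 1544/9 = 34/9.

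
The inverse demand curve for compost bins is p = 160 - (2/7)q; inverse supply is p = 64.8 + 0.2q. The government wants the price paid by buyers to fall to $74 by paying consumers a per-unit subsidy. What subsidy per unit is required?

Required subsidy s = $51 per unit

At a buyer price of 74, quantity demanded is 560 − 3.5·74 = 301.
Sellers supply 301 only when they receive ps = 64.8 + 0.2·301 = 125.
s = ps − pb = 125 − 74 = 51.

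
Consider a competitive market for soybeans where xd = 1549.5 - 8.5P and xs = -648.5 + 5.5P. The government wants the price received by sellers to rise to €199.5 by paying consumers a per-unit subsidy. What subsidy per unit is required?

Required subsidy s = €70 per unit

At a seller price of 199.5, quantity supplied is -648.5 + 5.5·199.5 = 448.75.
Buyers absorb 448.75 only when they pay Pb with 1549.5 − 8.5·Pb = 448.75, i.e. Pb = 129.5.
s = Ps − Pb = 199.5 − 129.5 = 70.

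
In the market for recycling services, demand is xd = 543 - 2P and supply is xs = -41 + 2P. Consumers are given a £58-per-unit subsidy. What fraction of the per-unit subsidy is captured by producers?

Pre-subsidy: 543 - 2P = -41 + 2P gives P* = 146, x* = 251.
With the rebate, buyers effectively pay Pb = Ps − 58, where Ps is the price sellers receive.
Demand in terms of Ps becomes xd = 543 − 2(Ps − 58) = 659 - 2Ps. Setting this equal to supply: 659 - 2Ps = -41 + 2Ps, so Ps = 175.
Buyers pay Pb = 175 − 58 = 117; x' = -41 + 2·175 = 309.
Buyers' price falls by P* − Pb = 146 − 117 = 29; sellers' price rises by Ps − P* = 175 − 146 = 29.
So producers capture 29/58 = 0.5 of each unit of subsidy.

Producer share = 0.5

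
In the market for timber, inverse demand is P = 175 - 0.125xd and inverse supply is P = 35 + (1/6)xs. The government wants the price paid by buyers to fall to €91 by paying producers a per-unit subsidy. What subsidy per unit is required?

At a buyer price of 91, quantity demanded is 1400 − 8·91 = 672.
Sellers supply 672 only when they receive Ps = 35 + (1/6)·672 = 147.
s = Ps − Pb = 147 − 91 = 56.

Required subsidy s = €56 per unit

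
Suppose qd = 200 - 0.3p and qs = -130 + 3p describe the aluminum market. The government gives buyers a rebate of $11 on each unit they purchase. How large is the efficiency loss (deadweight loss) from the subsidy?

Deadweight loss = $16.5

Pre-subsidy: 200 - 0.3p = -130 + 3p gives p* = 100, q* = 170.
With the rebate, buyers effectively pay pb = ps − 11, where ps is the price sellers receive.
Demand in terms of ps becomes qd = 200 − 0.3(ps − 11) = 203.3 - 0.3ps. Setting this equal to supply: 203.3 - 0.3ps = -130 + 3ps, so ps = 101.
Buyers pay pb = 101 − 11 = 90; q' = -130 + 3·101 = 173.
The subsidy expands output by 173 − 170 = 3 past the efficient level; on those units the gap between marginal cost and willingness to pay runs from 0 up to 11.
DWL = ½ × 11 × 3 = 16.5.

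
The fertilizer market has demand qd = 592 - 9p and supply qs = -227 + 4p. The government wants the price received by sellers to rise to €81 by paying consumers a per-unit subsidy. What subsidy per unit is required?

At a seller price of 81, quantity supplied is -227 + 4·81 = 97.
Buyers absorb 97 only when they pay pb with 592 − 9·pb = 97, i.e. pb = 55.
s = ps − pb = 81 − 55 = 26.

Required subsidy s = €26 per unit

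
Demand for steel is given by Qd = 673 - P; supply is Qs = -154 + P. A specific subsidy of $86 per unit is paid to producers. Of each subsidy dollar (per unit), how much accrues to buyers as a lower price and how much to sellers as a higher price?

Buyers gain $43 per unit; sellers gain $43 per unit

Pre-subsidy: 673 - P = -154 + P gives P* = 413.5, Q* = 259.5.
With the subsidy, sellers receive Ps = Pb + 86 for each unit, where Pb is the price buyers pay.
Supply in terms of Pb becomes Qs = -154 + 1(Pb + 86) = -68 + Pb. Setting this equal to demand: 673 - Pb = -68 + Pb, so Pb = 370.5.
Sellers receive Ps = 370.5 + 86 = 456.5; Q' = 673 − 1·370.5 = 302.5.
Buyers' price falls by P* − Pb = 413.5 − 370.5 = 43; sellers' price rises by Ps − P* = 456.5 − 413.5 = 43.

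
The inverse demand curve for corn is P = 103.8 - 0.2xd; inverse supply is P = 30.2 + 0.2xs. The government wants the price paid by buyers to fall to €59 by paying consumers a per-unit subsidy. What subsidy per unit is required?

At a buyer price of 59, quantity demanded is 519 − 5·59 = 224.
Sellers supply 224 only when they receive Ps = 30.2 + 0.2·224 = 75.
s = Ps − Pb = 75 − 59 = 16.

Required subsidy s = €16 per unit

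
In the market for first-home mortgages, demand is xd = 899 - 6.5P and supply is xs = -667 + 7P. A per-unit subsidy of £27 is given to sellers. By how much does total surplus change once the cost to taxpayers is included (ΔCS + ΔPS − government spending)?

Net change in total surplus = -£1228.5

Pre-subsidy: 899 - 6.5P = -667 + 7P gives P* = 116, x* = 145.
With the subsidy, sellers receive Ps = Pb + 27 for each unit, where Pb is the price buyers pay.
Supply in terms of Pb becomes xs = -667 + 7(Pb + 27) = -478 + 7Pb. Setting this equal to demand: 899 - 6.5Pb = -478 + 7Pb, so Pb = 102.
Sellers receive Ps = 102 + 27 = 129; x' = 899 − 6.5·102 = 236.
ΔCS = ½(145 + 236)(116 − 102) = 2667; ΔPS = ½(145 + 236)(129 − 116) = 2476.5.
Government spending = 27 × 236 = 6372.
Net change = 2667 + 2476.5 − 6372 = -1228.5. The loss equals the DWL triangle ½·27·91.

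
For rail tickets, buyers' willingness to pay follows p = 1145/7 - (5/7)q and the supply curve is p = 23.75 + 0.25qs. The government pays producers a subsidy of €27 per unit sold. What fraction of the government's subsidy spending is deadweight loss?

DWL / government spending = 14/173

Pre-subsidy: 1145/7 - (5/7)q = 23.75 + 0.25q gives q* = 145 and p* = 60.
With the subsidy, sellers receive ps = pb + 27 for each unit, where pb is the price buyers pay.
On the curves, pb = 1145/7 - (5/7)q and ps = 23.75 + 0.25q; the wedge ps − pb = 27 gives 23.75 + 0.25q − (1145/7 - (5/7)q) = 27, so q' = 173.
Then pb = 1145/7 − (5/7)·173 = 40 and ps = 23.75 + 0.25·173 = 67.
ΔCS = ½(145 + 173)(60 − 40) = 3180; ΔPS = ½(145 + 173)(67 − 60) = 1113.
Government spending = 27 × 173 = 4671.
DWL = ½ × 27 × (173 − 145) = 378; fraction = 378 / 4671 = 14/173.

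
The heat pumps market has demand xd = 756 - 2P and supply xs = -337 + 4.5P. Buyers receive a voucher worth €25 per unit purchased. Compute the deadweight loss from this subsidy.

Pre-subsidy: 756 - 2P = -337 + 4.5P gives P* = 2186/13, x* = 5456/13.
With the rebate, buyers effectively pay Pb = Ps − 25, where Ps is the price sellers receive.
Demand in terms of Ps becomes xd = 756 − 2(Ps − 25) = 806 - 2Ps. Setting this equal to supply: 806 - 2Ps = -337 + 4.5Ps, so Ps = 2286/13.
Buyers pay Pb = 2286/13 − 25 = 1961/13; x' = -337 + 4.5·(2286/13) = 5906/13.
The subsidy expands output by 5906/13 − 5456/13 = 450/13 past the efficient level; on those units the gap between marginal cost and willingness to pay runs from 0 up to 25.
DWL = ½ × 25 × 450/13 = 5625/13.

Deadweight loss = 5625/13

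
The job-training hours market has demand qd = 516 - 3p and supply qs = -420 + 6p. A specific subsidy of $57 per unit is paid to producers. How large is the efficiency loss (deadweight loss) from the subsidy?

Deadweight loss = $3249

Pre-subsidy: 516 - 3p = -420 + 6p gives p* = 104, q* = 204.
With the subsidy, sellers receive ps = pb + 57 for each unit, where pb is the price buyers pay.
Supply in terms of pb becomes qs = -420 + 6(pb + 57) = -78 + 6pb. Setting this equal to demand: 516 - 3pb = -78 + 6pb, so pb = 66.
Sellers receive ps = 66 + 57 = 123; q' = 516 − 3·66 = 318.
The subsidy expands output by 318 − 204 = 114 past the efficient level; on those units the gap between marginal cost and willingness to pay runs from 0 up to 57.
DWL = ½ × 57 × 114 = 3249.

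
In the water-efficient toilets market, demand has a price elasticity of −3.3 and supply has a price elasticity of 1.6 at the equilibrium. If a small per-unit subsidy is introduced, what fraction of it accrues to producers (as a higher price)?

For a small subsidy around the equilibrium, the benefit split depends on the relative slopes, which at a point are proportional to the elasticities.
Buyer share = εs/(εs + |εd|) = 1.6/(1.6 + 3.3) = 16/49; seller share = |εd|/(εs + |εd|) = 33/49.
So producers capture 33/49 of the subsidy.

Producer share = 33/49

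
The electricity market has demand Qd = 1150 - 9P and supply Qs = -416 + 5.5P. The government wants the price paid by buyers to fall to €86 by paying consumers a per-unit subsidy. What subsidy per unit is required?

Required subsidy s = €58 per unit

At a buyer price of 86, quantity demanded is 1150 − 9·86 = 376.
Sellers supply 376 only when they receive Ps with -416 + 5.5·Ps = 376, i.e. Ps = 144.
s = Ps − Pb = 144 − 86 = 58.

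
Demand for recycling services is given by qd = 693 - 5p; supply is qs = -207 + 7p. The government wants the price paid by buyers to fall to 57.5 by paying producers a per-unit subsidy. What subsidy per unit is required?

Required subsidy s = 30 per unit

At a buyer price of 57.5, quantity demanded is 693 − 5·57.5 = 405.5.
Sellers supply 405.5 only when they receive ps with -207 + 7·ps = 405.5, i.e. ps = 87.5.
s = ps − pb = 87.5 − 57.5 = 30.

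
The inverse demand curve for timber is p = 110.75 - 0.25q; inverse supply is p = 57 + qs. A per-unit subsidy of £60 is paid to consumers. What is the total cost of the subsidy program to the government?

Pre-subsidy: 110.75 - 0.25q = 57 + q gives q* = 43 and p* = 100.
With the rebate, buyers effectively pay pb = ps − 60, where ps is the price sellers receive.
On the curves, pb = 110.75 - 0.25q and ps = 57 + q; the wedge ps − pb = 60 gives 57 + q − (110.75 - 0.25q) = 60, so q' = 91.
Then pb = 110.75 − 0.25·91 = 88 and ps = 57 + 1·91 = 148.
Government outlay = subsidy × quantity = 60 × 91 = 5460.

Government cost = £5460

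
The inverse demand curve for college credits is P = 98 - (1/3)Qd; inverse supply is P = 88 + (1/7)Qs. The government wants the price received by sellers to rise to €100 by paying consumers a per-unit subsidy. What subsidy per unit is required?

Required subsidy s = €30 per unit

At a seller price of 100, quantity supplied is -616 + 7·100 = 84.
Buyers absorb 84 only when they pay Pb = 98 − (1/3)·84 = 70.
s = Ps − Pb = 100 − 70 = 30.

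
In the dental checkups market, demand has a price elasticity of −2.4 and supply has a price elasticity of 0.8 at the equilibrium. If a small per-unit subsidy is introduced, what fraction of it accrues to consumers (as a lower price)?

Consumer share = 0.25

For a small subsidy around the equilibrium, the benefit split depends on the relative slopes, which at a point are proportional to the elasticities.
Buyer share = εs/(εs + |εd|) = 0.8/(0.8 + 2.4) = 0.25; seller share = |εd|/(εs + |εd|) = 0.75.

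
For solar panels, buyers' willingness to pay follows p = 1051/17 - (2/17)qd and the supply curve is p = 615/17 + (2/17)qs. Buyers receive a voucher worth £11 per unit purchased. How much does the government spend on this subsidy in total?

Pre-subsidy: 1051/17 - (2/17)q = 615/17 + (2/17)q gives q* = 109 and p* = 49.
With the rebate, buyers effectively pay pb = ps − 11, where ps is the price sellers receive.
On the curves, pb = 1051/17 - (2/17)q and ps = 615/17 + (2/17)q; the wedge ps − pb = 11 gives 615/17 + (2/17)q − (1051/17 - (2/17)q) = 11, so q' = 155.75.
Then pb = 1051/17 − (2/17)·155.75 = 43.5 and ps = 615/17 + (2/17)·155.75 = 54.5.
Government outlay = subsidy × quantity = 11 × 155.75 = 1713.25.

Government cost = £1713.25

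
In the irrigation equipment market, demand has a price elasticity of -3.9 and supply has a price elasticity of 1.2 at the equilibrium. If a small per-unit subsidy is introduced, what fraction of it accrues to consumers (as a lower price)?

Consumer share = 4/17

For a small subsidy around the equilibrium, the benefit split depends on the relative slopes, which at a point are proportional to the elasticities.
Buyer share = εs/(εs + |εd|) = 1.2/(1.2 + 3.9) = 4/17; seller share = |εd|/(εs + |εd|) = 13/17.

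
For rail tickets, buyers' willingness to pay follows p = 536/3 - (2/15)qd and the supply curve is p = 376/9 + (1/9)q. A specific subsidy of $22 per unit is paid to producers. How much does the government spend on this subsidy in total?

Government cost = $14300

Pre-subsidy: 536/3 - (2/15)q = 376/9 + (1/9)q gives q* = 560 and p* = 104.
With the subsidy, sellers receive ps = pb + 22 for each unit, where pb is the price buyers pay.
On the curves, pb = 536/3 - (2/15)q and ps = 376/9 + (1/9)q; the wedge ps − pb = 22 gives 376/9 + (1/9)q − (536/3 - (2/15)q) = 22, so q' = 650.
Then pb = 536/3 − (2/15)·650 = 92 and ps = 376/9 + (1/9)·650 = 114.
Government outlay = subsidy × quantity = 22 × 650 = 14300.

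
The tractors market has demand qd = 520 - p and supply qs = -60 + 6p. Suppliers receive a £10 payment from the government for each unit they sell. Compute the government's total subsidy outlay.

Government cost = 31200/7

Pre-subsidy: 520 - p = -60 + 6p gives p* = 580/7, q* = 3060/7.
With the subsidy, sellers receive ps = pb + 10 for each unit, where pb is the price buyers pay.
Supply in terms of pb becomes qs = -60 + 6(pb + 10) = 0 + 6pb. Setting this equal to demand: 520 - pb = 0 + 6pb, so pb = 520/7.
Sellers receive ps = 520/7 + 10 = 590/7; q' = 520 − 1·(520/7) = 3120/7.
Government outlay = subsidy × quantity = 10 × 3120/7 = 31200/7.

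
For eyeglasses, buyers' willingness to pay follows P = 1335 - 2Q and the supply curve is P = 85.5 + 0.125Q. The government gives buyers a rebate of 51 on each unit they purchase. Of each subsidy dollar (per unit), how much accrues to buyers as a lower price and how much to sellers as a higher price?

Buyers gain 48 per unit; sellers gain 3 per unit

Pre-subsidy: 1335 - 2Q = 85.5 + 0.125Q gives Q* = 588 and P* = 159.
With the rebate, buyers effectively pay Pb = Ps − 51, where Ps is the price sellers receive.
On the curves, Pb = 1335 - 2Q and Ps = 85.5 + 0.125Q; the wedge Ps − Pb = 51 gives 85.5 + 0.125Q − (1335 - 2Q) = 51, so Q' = 612.
Then Pb = 1335 − 2·612 = 111 and Ps = 85.5 + 0.125·612 = 162.
Buyers' price falls by P* − Pb = 159 − 111 = 48; sellers' price rises by Ps − P* = 162 − 159 = 3.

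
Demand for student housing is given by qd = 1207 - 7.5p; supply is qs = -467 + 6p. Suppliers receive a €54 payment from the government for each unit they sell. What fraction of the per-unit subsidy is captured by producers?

Producer share = 5/9

Pre-subsidy: 1207 - 7.5p = -467 + 6p gives p* = 124, q* = 277.
With the subsidy, sellers receive ps = pb + 54 for each unit, where pb is the price buyers pay.
Supply in terms of pb becomes qs = -467 + 6(pb + 54) = -143 + 6pb. Setting this equal to demand: 1207 - 7.5pb = -143 + 6pb, so pb = 100.
Sellers receive ps = 100 + 54 = 154; q' = 1207 − 7.5·100 = 457.
Buyers' price falls by p* − pb = 124 − 100 = 24; sellers' price rises by ps − p* = 154 − 124 = 30.
So producers capture 30/54 = 5/9 of each unit of subsidy.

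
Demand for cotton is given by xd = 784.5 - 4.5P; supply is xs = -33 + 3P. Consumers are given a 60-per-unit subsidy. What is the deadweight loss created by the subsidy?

Pre-subsidy: 784.5 - 4.5P = -33 + 3P gives P* = 109, x* = 294.
With the rebate, buyers effectively pay Pb = Ps − 60, where Ps is the price sellers receive.
Demand in terms of Ps becomes xd = 784.5 − 4.5(Ps − 60) = 1054.5 - 4.5Ps. Setting this equal to supply: 1054.5 - 4.5Ps = -33 + 3Ps, so Ps = 145.
Buyers pay Pb = 145 − 60 = 85; x' = -33 + 3·145 = 402.
The subsidy expands output by 402 − 294 = 108 past the efficient level; on those units the gap between marginal cost and willingness to pay runs from 0 up to 60.
DWL = ½ × 60 × 108 = 3240.

Deadweight loss = 3240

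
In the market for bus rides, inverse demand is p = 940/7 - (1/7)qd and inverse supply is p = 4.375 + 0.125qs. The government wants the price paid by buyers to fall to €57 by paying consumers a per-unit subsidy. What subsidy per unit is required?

At a buyer price of 57, quantity demanded is 940 − 7·57 = 541.
Sellers supply 541 only when they receive ps = 4.375 + 0.125·541 = 72.
s = ps − pb = 72 − 57 = 15.

Required subsidy s = €15 per unit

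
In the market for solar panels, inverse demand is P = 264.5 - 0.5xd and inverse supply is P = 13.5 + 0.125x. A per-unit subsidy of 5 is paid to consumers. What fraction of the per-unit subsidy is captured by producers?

Producer share = 0.2

Pre-subsidy: 264.5 - 0.5x = 13.5 + 0.125x gives x* = 401.6 and P* = 63.7.
With the rebate, buyers effectively pay Pb = Ps − 5, where Ps is the price sellers receive.
On the curves, Pb = 264.5 - 0.5x and Ps = 13.5 + 0.125x; the wedge Ps − Pb = 5 gives 13.5 + 0.125x − (264.5 - 0.5x) = 5, so x' = 409.6.
Then Pb = 264.5 − 0.5·409.6 = 59.7 and Ps = 13.5 + 0.125·409.6 = 64.7.
Buyers' price falls by P* − Pb = 63.7 − 59.7 = 4; sellers' price rises by Ps − P* = 64.7 − 63.7 = 1.
So producers capture 1/5 = 0.2 of each unit of subsidy.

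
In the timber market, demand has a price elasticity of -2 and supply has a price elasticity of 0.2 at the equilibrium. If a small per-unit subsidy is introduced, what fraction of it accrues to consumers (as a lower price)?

Consumer share = 1/11

For a small subsidy around the equilibrium, the benefit split depends on the relative slopes, which at a point are proportional to the elasticities.
Buyer share = εs/(εs + |εd|) = 0.2/(0.2 + 2) = 1/11; seller share = |εd|/(εs + |εd|) = 10/11.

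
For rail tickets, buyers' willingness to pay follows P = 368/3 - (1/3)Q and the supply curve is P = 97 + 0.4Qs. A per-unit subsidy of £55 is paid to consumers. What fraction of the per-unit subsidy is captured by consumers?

Pre-subsidy: 368/3 - (1/3)Q = 97 + 0.4Q gives Q* = 35 and P* = 111.
With the rebate, buyers effectively pay Pb = Ps − 55, where Ps is the price sellers receive.
On the curves, Pb = 368/3 - (1/3)Q and Ps = 97 + 0.4Q; the wedge Ps − Pb = 55 gives 97 + 0.4Q − (368/3 - (1/3)Q) = 55, so Q' = 110.
Then Pb = 368/3 − (1/3)·110 = 86 and Ps = 97 + 0.4·110 = 141.
Buyers' price falls by P* − Pb = 111 − 86 = 25; sellers' price rises by Ps − P* = 141 − 111 = 30.
So consumers capture 25/55 = 5/11 of each unit of subsidy.

Consumer share = 5/11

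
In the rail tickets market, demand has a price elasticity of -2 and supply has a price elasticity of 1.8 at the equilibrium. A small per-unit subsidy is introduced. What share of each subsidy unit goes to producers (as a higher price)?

For a small subsidy around the equilibrium, the benefit split depends on the relative slopes, which at a point are proportional to the elasticities.
Buyer share = εs/(εs + |εd|) = 1.8/(1.8 + 2) = 9/19; seller share = |εd|/(εs + |εd|) = 10/19.
So producers capture 10/19 of the subsidy.

Producer share = 10/19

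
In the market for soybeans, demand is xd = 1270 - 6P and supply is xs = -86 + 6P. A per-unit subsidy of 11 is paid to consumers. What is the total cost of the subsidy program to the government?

Government cost = 6875

Pre-subsidy: 1270 - 6P = -86 + 6P gives P* = 113, x* = 592.
With the rebate, buyers effectively pay Pb = Ps − 11, where Ps is the price sellers receive.
Demand in terms of Ps becomes xd = 1270 − 6(Ps − 11) = 1336 - 6Ps. Setting this equal to supply: 1336 - 6Ps = -86 + 6Ps, so Ps = 118.5.
Buyers pay Pb = 118.5 − 11 = 107.5; x' = -86 + 6·118.5 = 625.
Government outlay = subsidy × quantity = 11 × 625 = 6875.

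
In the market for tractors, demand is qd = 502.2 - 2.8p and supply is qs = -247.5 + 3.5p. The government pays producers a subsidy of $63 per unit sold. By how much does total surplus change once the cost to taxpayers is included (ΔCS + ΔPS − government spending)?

Pre-subsidy: 502.2 - 2.8p = -247.5 + 3.5p gives p* = 119, q* = 169.
With the subsidy, sellers receive ps = pb + 63 for each unit, where pb is the price buyers pay.
Supply in terms of pb becomes qs = -247.5 + 3.5(pb + 63) = -27 + 3.5pb. Setting this equal to demand: 502.2 - 2.8pb = -27 + 3.5pb, so pb = 84.
Sellers receive ps = 84 + 63 = 147; q' = 502.2 − 2.8·84 = 267.
ΔCS = ½(169 + 267)(119 − 84) = 7630; ΔPS = ½(169 + 267)(147 − 119) = 6104.
Government spending = 63 × 267 = 16821.
Net change = 7630 + 6104 − 16821 = -3087. The loss equals the DWL triangle ½·63·98.

Net change in total surplus = -$3087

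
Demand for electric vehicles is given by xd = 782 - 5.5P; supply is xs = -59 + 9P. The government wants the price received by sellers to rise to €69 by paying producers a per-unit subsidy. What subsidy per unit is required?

Required subsidy s = €29 per unit

At a seller price of 69, quantity supplied is -59 + 9·69 = 562.
Buyers absorb 562 only when they pay Pb with 782 − 5.5·Pb = 562, i.e. Pb = 40.
s = Ps − Pb = 69 − 40 = 29.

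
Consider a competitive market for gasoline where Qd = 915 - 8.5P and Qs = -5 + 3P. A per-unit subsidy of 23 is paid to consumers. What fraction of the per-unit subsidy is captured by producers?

Pre-subsidy: 915 - 8.5P = -5 + 3P gives P* = 80, Q* = 235.
With the rebate, buyers effectively pay Pb = Ps − 23, where Ps is the price sellers receive.
Demand in terms of Ps becomes Qd = 915 − 8.5(Ps − 23) = 1110.5 - 8.5Ps. Setting this equal to supply: 1110.5 - 8.5Ps = -5 + 3Ps, so Ps = 97.
Buyers pay Pb = 97 − 23 = 74; Q' = -5 + 3·97 = 286.
Buyers' price falls by P* − Pb = 80 − 74 = 6; sellers' price rises by Ps − P* = 97 − 80 = 17.
So producers capture 17/23 = 17/23 of each unit of subsidy.

Producer share = 17/23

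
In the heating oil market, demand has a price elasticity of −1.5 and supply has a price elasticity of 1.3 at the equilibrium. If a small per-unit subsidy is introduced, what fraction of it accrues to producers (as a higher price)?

For a small subsidy around the equilibrium, the benefit split depends on the relative slopes, which at a point are proportional to the elasticities.
Buyer share = εs/(εs + |εd|) = 1.3/(1.3 + 1.5) = 13/28; seller share = |εd|/(εs + |εd|) = 15/28.
So producers capture 15/28 of the subsidy.

Producer share = 15/28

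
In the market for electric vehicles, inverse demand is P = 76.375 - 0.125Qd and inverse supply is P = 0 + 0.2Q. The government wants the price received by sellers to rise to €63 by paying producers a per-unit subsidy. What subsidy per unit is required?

Required subsidy s = €26 per unit

At a seller price of 63, quantity supplied is 0 + 5·63 = 315.
Buyers absorb 315 only when they pay Pb = 76.375 − 0.125·315 = 37.
s = Ps − Pb = 63 − 37 = 26.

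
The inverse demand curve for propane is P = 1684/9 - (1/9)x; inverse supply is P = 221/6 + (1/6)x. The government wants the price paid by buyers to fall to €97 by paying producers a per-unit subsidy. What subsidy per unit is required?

Required subsidy s = €75 per unit

At a buyer price of 97, quantity demanded is 1684 − 9·97 = 811.
Sellers supply 811 only when they receive Ps = 221/6 + (1/6)·811 = 172.
s = Ps − Pb = 172 − 97 = 75.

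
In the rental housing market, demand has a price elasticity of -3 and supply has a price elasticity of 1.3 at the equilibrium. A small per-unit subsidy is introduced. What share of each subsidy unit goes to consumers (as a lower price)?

For a small subsidy around the equilibrium, the benefit split depends on the relative slopes, which at a point are proportional to the elasticities.
Buyer share = εs/(εs + |εd|) = 1.3/(1.3 + 3) = 13/43; seller share = |εd|/(εs + |εd|) = 30/43.

Consumer share = 13/43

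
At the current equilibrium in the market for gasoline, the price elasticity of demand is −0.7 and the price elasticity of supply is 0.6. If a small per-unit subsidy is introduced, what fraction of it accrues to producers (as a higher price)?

Producer share = 7/13

For a small subsidy around the equilibrium, the benefit split depends on the relative slopes, which at a point are proportional to the elasticities.
Buyer share = εs/(εs + |εd|) = 0.6/(0.6 + 0.7) = 6/13; seller share = |εd|/(εs + |εd|) = 7/13.
So producers capture 7/13 of the subsidy.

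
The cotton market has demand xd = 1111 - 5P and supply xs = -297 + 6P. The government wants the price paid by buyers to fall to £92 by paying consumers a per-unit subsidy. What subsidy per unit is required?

At a buyer price of 92, quantity demanded is 1111 − 5·92 = 651.
Sellers supply 651 only when they receive Ps with -297 + 6·Ps = 651, i.e. Ps = 158.
s = Ps − Pb = 158 − 92 = 66.

Required subsidy s = £66 per unit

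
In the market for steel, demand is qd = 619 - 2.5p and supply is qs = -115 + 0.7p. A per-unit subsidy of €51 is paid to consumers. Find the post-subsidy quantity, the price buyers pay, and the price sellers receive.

Pre-subsidy: 619 - 2.5p = -115 + 0.7p gives p* = 229.375, q* = 45.5625.
With the rebate, buyers effectively pay pb = ps − 51, where ps is the price sellers receive.
Demand in terms of ps becomes qd = 619 − 2.5(ps − 51) = 746.5 - 2.5ps. Setting this equal to supply: 746.5 - 2.5ps = -115 + 0.7ps, so ps = 269.21875.
Buyers pay pb = 269.21875 − 51 = 218.21875; q' = -115 + 0.7·269.21875 = 73.453125.

q' = 73.453125; buyers pay €218.21875; sellers receive €269.21875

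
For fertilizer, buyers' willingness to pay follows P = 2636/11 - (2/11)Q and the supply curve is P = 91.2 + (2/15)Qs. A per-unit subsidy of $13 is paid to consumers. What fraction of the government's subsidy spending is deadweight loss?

Pre-subsidy: 2636/11 - (2/11)Q = 91.2 + (2/15)Q gives Q* = 471 and P* = 154.
With the rebate, buyers effectively pay Pb = Ps − 13, where Ps is the price sellers receive.
On the curves, Pb = 2636/11 - (2/11)Q and Ps = 91.2 + (2/15)Q; the wedge Ps − Pb = 13 gives 91.2 + (2/15)Q − (2636/11 - (2/11)Q) = 13, so Q' = 512.25.
Then Pb = 2636/11 − (2/11)·512.25 = 146.5 and Ps = 91.2 + (2/15)·512.25 = 159.5.
ΔCS = ½(471 + 512.25)(154 − 146.5) = 3687.1875; ΔPS = ½(471 + 512.25)(159.5 − 154) = 2703.9375.
Government spending = 13 × 512.25 = 6659.25.
DWL = ½ × 13 × (512.25 − 471) = 268.125; fraction = 268.125 / 6659.25 = 55/1366.

DWL / government spending = 55/1366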